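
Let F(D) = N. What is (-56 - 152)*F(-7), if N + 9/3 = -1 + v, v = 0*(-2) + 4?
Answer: 0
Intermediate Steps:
v = 4 (v = 0 + 4 = 4)
N = 0 (N = -3 + (-1 + 4) = -3 + 3 = 0)
F(D) = 0
(-56 - 152)*F(-7) = (-56 - 152)*0 = -208*0 = 0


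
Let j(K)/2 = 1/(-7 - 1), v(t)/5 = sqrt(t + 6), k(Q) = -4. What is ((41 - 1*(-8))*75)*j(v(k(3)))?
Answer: -3675/4 ≈ -918.75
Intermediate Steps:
v(t) = 5*sqrt(6 + t) (v(t) = 5*sqrt(t + 6) = 5*sqrt(6 + t))
j(K) = -1/4 (j(K) = 2/(-7 - 1) = 2/(-8) = 2*(-1/8) = -1/4)
((41 - 1*(-8))*75)*j(v(k(3))) = ((41 - 1*(-8))*75)*(-1/4) = ((41 + 8)*75)*(-1/4) = (49*75)*(-1/4) = 3675*(-1/4) = -3675/4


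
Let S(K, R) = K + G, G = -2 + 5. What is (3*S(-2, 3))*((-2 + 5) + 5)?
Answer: 24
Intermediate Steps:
G = 3
S(K, R) = 3 + K (S(K, R) = K + 3 = 3 + K)
(3*S(-2, 3))*((-2 + 5) + 5) = (3*(3 - 2))*((-2 + 5) + 5) = (3*1)*(3 + 5) = 3*8 = 24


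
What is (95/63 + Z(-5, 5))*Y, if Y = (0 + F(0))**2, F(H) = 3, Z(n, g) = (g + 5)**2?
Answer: 6395/7 ≈ 913.57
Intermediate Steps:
Z(n, g) = (5 + g)**2
Y = 9 (Y = (0 + 3)**2 = 3**2 = 9)
(95/63 + Z(-5, 5))*Y = (95/63 + (5 + 5)**2)*9 = (95*(1/63) + 10**2)*9 = (95/63 + 100)*9 = (6395/63)*9 = 6395/7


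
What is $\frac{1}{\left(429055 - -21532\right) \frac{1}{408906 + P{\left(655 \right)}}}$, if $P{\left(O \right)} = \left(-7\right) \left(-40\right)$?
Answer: $\frac{409186}{450587} \approx 0.90812$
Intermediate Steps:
$P{\left(O \right)} = 280$
$\frac{1}{\left(429055 - -21532\right) \frac{1}{408906 + P{\left(655 \right)}}} = \frac{1}{\left(429055 - -21532\right) \frac{1}{408906 + 280}} = \frac{1}{\left(429055 + 21532\right) \frac{1}{409186}} = \frac{1}{450587 \cdot \frac{1}{409186}} = \frac{1}{\frac{450587}{409186}} = \frac{409186}{450587}$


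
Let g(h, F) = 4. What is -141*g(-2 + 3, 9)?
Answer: -564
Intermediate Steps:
-141*g(-2 + 3, 9) = -141*4 = -564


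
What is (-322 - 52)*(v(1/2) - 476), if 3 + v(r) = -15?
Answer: 184756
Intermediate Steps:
v(r) = -18 (v(r) = -3 - 15 = -18)
(-322 - 52)*(v(1/2) - 476) = (-322 - 52)*(-18 - 476) = -374*(-494) = 184756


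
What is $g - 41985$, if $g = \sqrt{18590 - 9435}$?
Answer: $-41985 + \sqrt{9155} \approx -41889.0$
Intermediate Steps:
$g = \sqrt{9155} \approx 95.682$
$g - 41985 = \sqrt{9155} - 41985 = -41985 + \sqrt{9155}$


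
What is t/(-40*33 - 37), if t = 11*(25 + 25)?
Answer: -550/1357 ≈ -0.40531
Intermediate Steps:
t = 550 (t = 11*50 = 550)
t/(-40*33 - 37) = 550/(-40*33 - 37) = 550/(-1320 - 37) = 550/(-1357) = 550*(-1/1357) = -550/1357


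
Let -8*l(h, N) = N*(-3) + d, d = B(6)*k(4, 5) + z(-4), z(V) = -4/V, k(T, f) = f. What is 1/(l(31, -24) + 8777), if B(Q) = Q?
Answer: 8/70113 ≈ 0.00011410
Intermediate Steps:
d = 31 (d = 6*5 - 4/(-4) = 30 - 4*(-1/4) = 30 + 1 = 31)
l(h, N) = -31/8 + 3*N/8 (l(h, N) = -(N*(-3) + 31)/8 = -(-3*N + 31)/8 = -(31 - 3*N)/8 = -31/8 + 3*N/8)
1/(l(31, -24) + 8777) = 1/((-31/8 + (3/8)*(-24)) + 8777) = 1/((-31/8 - 9) + 8777) = 1/(-103/8 + 8777) = 1/(70113/8) = 8/70113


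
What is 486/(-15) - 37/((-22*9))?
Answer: -31891/990 ≈ -32.213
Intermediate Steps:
486/(-15) - 37/((-22*9)) = 486*(-1/15) - 37/(-198) = -162/5 - 37*(-1/198) = -162/5 + 37/198 = -31891/990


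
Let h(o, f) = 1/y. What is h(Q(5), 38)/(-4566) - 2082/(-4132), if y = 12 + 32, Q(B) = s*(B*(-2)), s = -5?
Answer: 104569499/207533832 ≈ 0.50387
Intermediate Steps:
Q(B) = 10*B (Q(B) = -5*B*(-2) = -(-10)*B = 10*B)
y = 44
h(o, f) = 1/44
h(Q(5), 38)/(-4566) - 2082/(-4132) = (1/44)/(-4566) - 2082/(-4132) = (1/44)*(-1/4566) - 2082*(-1/4132) = -1/200904 + 1041/2066 = 104569499/207533832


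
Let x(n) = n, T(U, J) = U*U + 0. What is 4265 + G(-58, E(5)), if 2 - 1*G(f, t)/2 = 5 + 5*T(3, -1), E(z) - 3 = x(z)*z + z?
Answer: 4169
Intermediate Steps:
T(U, J) = U² (T(U, J) = U² + 0 = U²)
E(z) = 3 + z + z² (E(z) = 3 + (z*z + z) = 3 + (z² + z) = 3 + (z + z²) = 3 + z + z²)
G(f, t) = -96 (G(f, t) = 4 - 2*(5 + 5*3²) = 4 - 2*(5 + 5*9) = 4 - 2*(5 + 45) = 4 - 2*50 = 4 - 100 = -96)
4265 + G(-58, E(5)) = 4265 - 96 = 4169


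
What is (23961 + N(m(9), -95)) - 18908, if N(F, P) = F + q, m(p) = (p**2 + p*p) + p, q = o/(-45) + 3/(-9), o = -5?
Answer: 47014/9 ≈ 5223.8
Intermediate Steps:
q = -2/9 (q = -5/(-45) + 3/(-9) = -5*(-1/45) + 3*(-1/9) = 1/9 - 1/3 = -2/9 ≈ -0.22222)
m(p) = p + 2*p**2 (m(p) = (p**2 + p**2) + p = 2*p**2 + p = p + 2*p**2)
N(F, P) = -2/9 + F (N(F, P) = F - 2/9 = -2/9 + F)
(23961 + N(m(9), -95)) - 18908 = (23961 + (-2/9 + 9*(1 + 2*9))) - 18908 = (23961 + (-2/9 + 9*(1 + 18))) - 18908 = (23961 + (-2/9 + 9*19)) - 18908 = (23961 + (-2/9 + 171)) - 18908 = (23961 + 1537/9) - 18908 = 217186/9 - 18908 = 47014/9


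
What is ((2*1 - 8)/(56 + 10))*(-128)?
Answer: 128/11 ≈ 11.636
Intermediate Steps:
((2*1 - 8)/(56 + 10))*(-128) = ((2 - 8)/66)*(-128) = -6*1/66*(-128) = -1/11*(-128) = 128/11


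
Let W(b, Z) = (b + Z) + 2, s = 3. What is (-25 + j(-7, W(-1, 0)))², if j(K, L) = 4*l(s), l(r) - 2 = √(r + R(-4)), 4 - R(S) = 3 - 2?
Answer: 385 - 136*√6 ≈ 51.869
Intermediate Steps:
W(b, Z) = 2 + Z + b (W(b, Z) = (Z + b) + 2 = 2 + Z + b)
R(S) = 3 (R(S) = 4 - (3 - 2) = 4 - 1*1 = 4 - 1 = 3)
l(r) = 2 + √(3 + r) (l(r) = 2 + √(r + 3) = 2 + √(3 + r))
j(K, L) = 8 + 4*√6 (j(K, L) = 4*(2 + √(3 + 3)) = 4*(2 + √6) = 8 + 4*√6)
(-25 + j(-7, W(-1, 0)))² = (-25 + (8 + 4*√6))² = (-17 + 4*√6)²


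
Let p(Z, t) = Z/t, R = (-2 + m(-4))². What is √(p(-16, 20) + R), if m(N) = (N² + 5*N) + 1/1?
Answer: 11*√5/5 ≈ 4.9193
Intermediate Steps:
m(N) = 1 + N² + 5*N (m(N) = (N² + 5*N) + 1 = 1 + N² + 5*N)
R = 25 (R = (-2 + (1 + (-4)² + 5*(-4)))² = (-2 + (1 + 16 - 20))² = (-2 - 3)² = (-5)² = 25)
√(p(-16, 20) + R) = √(-16/20 + 25) = √(-16*1/20 + 25) = √(-⅘ + 25) = √(121/5) = 11*√5/5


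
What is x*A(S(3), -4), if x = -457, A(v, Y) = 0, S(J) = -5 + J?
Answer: 0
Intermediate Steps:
x*A(S(3), -4) = -457*0 = 0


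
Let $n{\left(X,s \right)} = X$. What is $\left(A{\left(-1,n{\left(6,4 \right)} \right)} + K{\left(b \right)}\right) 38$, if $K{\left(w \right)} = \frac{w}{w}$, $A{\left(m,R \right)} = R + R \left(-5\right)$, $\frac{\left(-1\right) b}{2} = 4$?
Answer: $-874$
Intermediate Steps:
$b = -8$ ($b = \left(-2\right) 4 = -8$)
$A{\left(m,R \right)} = - 4 R$ ($A{\left(m,R \right)} = R - 5 R = - 4 R$)
$K{\left(w \right)} = 1$
$\left(A{\left(-1,n{\left(6,4 \right)} \right)} + K{\left(b \right)}\right) 38 = \left(\left(-4\right) 6 + 1\right) 38 = \left(-24 + 1\right) 38 = \left(-23\right) 38 = -874$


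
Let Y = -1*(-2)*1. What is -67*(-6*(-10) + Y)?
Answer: -4154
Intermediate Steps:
Y = 2 (Y = 2*1 = 2)
-67*(-6*(-10) + Y) = -67*(-6*(-10) + 2) = -67*(60 + 2) = -67*62 = -4154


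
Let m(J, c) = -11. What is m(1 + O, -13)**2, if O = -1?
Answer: 121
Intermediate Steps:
m(1 + O, -13)**2 = (-11)**2 = 121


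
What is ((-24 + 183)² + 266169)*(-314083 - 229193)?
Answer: -158337790200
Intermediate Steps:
((-24 + 183)² + 266169)*(-314083 - 229193) = (159² + 266169)*(-543276) = (25281 + 266169)*(-543276) = 291450*(-543276) = -158337790200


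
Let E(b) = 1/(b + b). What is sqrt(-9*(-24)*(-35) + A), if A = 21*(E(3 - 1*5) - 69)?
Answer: I*sqrt(36057)/2 ≈ 94.943*I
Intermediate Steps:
E(b) = 1/(2*b)
A = -5817/4 (A = 21*(1/(2*(3 - 1*5)) - 69) = 21*(1/(2*(3 - 5)) - 69) = 21*((1/2)/(-2) - 69) = 21*((1/2)*(-1/2) - 69) = 21*(-1/4 - 69) = 21*(-277/4) = -5817/4 ≈ -1454.3)
sqrt(-9*(-24)*(-35) + A) = sqrt(-9*(-24)*(-35) - 5817/4) = sqrt(216*(-35) - 5817/4) = sqrt(-7560 - 5817/4) = sqrt(-36057/4) = I*sqrt(36057)/2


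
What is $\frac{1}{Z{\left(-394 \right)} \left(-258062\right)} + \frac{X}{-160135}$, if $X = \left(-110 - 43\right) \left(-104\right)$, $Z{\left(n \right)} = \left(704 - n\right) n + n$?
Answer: $- \frac{1778044979087129}{17893868322760220} \approx -0.099366$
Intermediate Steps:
$Z{\left(n \right)} = n + n \left(704 - n\right)$ ($Z{\left(n \right)} = n \left(704 - n\right) + n = n + n \left(704 - n\right)$)
$X = 15912$ ($X = \left(-153\right) \left(-104\right) = 15912$)
$\frac{1}{Z{\left(-394 \right)} \left(-258062\right)} + \frac{X}{-160135} = \frac{1}{- 394 \left(705 - -394\right) \left(-258062\right)} + \frac{15912}{-160135} = \frac{1}{\left(-394\right) \left(705 + 394\right)} \left(- \frac{1}{258062}\right) + 15912 \left(- \frac{1}{160135}\right) = \frac{1}{\left(-394\right) 1099} \left(- \frac{1}{258062}\right) - \frac{15912}{160135} = \frac{1}{-433006} \left(- \frac{1}{258062}\right) - \frac{15912}{160135} = \left(- \frac{1}{433006}\right) \left(- \frac{1}{258062}\right) - \frac{15912}{160135} = \frac{1}{111742394372} - \frac{15912}{160135} = - \frac{1778044979087129}{17893868322760220}$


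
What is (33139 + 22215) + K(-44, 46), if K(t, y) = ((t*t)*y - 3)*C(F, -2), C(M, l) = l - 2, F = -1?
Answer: -300858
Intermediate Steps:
C(M, l) = -2 + l
K(t, y) = 12 - 4*y*t² (K(t, y) = ((t*t)*y - 3)*(-2 - 2) = (t²*y - 3)*(-4) = (y*t² - 3)*(-4) = (-3 + y*t²)*(-4) = 12 - 4*y*t²)
(33139 + 22215) + K(-44, 46) = (33139 + 22215) + (12 - 4*46*(-44)²) = 55354 + (12 - 4*46*1936) = 55354 + (12 - 356224) = 55354 - 356212 = -300858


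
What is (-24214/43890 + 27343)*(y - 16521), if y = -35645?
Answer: -31301166440648/21945 ≈ -1.4263e+9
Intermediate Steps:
(-24214/43890 + 27343)*(y - 16521) = (-24214/43890 + 27343)*(-35645 - 16521) = (-24214*1/43890 + 27343)*(-52166) = (-12107/21945 + 27343)*(-52166) = (600030028/21945)*(-52166) = -31301166440648/21945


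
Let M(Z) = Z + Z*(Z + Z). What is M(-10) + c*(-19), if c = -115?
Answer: 2375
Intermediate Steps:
M(Z) = Z + 2*Z² (M(Z) = Z + Z*(2*Z) = Z + 2*Z²)
M(-10) + c*(-19) = -10*(1 + 2*(-10)) - 115*(-19) = -10*(1 - 20) + 2185 = -10*(-19) + 2185 = 190 + 2185 = 2375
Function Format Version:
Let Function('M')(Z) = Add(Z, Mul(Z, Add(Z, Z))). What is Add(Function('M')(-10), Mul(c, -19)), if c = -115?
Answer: 2375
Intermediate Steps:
Function('M')(Z) = Add(Z, Mul(2, Pow(Z, 2))) (Function('M')(Z) = Add(Z, Mul(Z, Mul(2, Z))) = Add(Z, Mul(2, Pow(Z, 2))))
Add(Function('M')(-10), Mul(c, -19)) = Add(Mul(-10, Add(1, Mul(2, -10))), Mul(-115, -19)) = Add(Mul(-10, Add(1, -20)), 2185) = Add(Mul(-10, -19), 2185) = Add(190, 2185) = 2375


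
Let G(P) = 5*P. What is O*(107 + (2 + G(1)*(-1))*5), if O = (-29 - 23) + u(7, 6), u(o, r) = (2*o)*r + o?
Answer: 3588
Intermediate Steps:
u(o, r) = o + 2*o*r (u(o, r) = 2*o*r + o = o + 2*o*r)
O = 39 (O = (-29 - 23) + 7*(1 + 2*6) = -52 + 7*(1 + 12) = -52 + 7*13 = -52 + 91 = 39)
O*(107 + (2 + G(1)*(-1))*5) = 39*(107 + (2 + (5*1)*(-1))*5) = 39*(107 + (2 + 5*(-1))*5) = 39*(107 + (2 - 5)*5) = 39*(107 - 3*5) = 39*(107 - 15) = 39*92 = 3588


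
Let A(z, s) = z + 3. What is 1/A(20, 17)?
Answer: 1/23 ≈ 0.043478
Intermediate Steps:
A(z, s) = 3 + z
1/A(20, 17) = 1/(3 + 20) = 1/23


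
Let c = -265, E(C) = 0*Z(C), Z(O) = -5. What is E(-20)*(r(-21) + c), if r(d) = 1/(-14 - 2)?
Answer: 0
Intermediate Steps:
r(d) = -1/16 (r(d) = 1/(-16) = -1/16)
E(C) = 0 (E(C) = 0*(-5) = 0)
E(-20)*(r(-21) + c) = 0*(-1/16 - 265) = 0*(-4241/16) = 0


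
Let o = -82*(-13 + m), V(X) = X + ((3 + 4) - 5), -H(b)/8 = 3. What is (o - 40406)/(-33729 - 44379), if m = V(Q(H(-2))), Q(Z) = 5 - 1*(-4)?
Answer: 6707/13018 ≈ 0.51521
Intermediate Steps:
H(b) = -24 (H(b) = -8*3 = -24)
Q(Z) = 9 (Q(Z) = 5 + 4 = 9)
V(X) = 2 + X (V(X) = X + (7 - 5) = X + 2 = 2 + X)
m = 11 (m = 2 + 9 = 11)
o = 164 (o = -82*(-13 + 11) = -82*(-2) = 164)
(o - 40406)/(-33729 - 44379) = (164 - 40406)/(-33729 - 44379) = -40242/(-78108) = -40242*(-1/78108) = 6707/13018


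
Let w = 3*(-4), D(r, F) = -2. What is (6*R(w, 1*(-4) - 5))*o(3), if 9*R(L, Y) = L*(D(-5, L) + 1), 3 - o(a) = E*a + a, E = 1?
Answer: -24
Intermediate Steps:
o(a) = 3 - 2*a (o(a) = 3 - (1*a + a) = 3 - (a + a) = 3 - 2*a)
w = -12
R(L, Y) = -L/9 (R(L, Y) = (L*(-2 + 1))/9 = (L*(-1))/9 = (-L)/9 = -L/9)
(6*R(w, 1*(-4) - 5))*o(3) = (6*(-⅑*(-12)))*(3 - 2*3) = (6*(4/3))*(3 - 6) = 8*(-3) = -24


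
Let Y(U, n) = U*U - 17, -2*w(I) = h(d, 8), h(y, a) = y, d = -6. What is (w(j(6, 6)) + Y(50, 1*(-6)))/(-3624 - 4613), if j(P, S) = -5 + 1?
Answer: -2486/8237 ≈ -0.30181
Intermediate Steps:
j(P, S) = -4
w(I) = 3 (w(I) = -½*(-6) = 3)
Y(U, n) = -17 + U² (Y(U, n) = U² - 17 = -17 + U²)
(w(j(6, 6)) + Y(50, 1*(-6)))/(-3624 - 4613) = (3 + (-17 + 50²))/(-3624 - 4613) = (3 + (-17 + 2500))/(-8237) = (3 + 2483)*(-1/8237) = 2486*(-1/8237) = -2486/8237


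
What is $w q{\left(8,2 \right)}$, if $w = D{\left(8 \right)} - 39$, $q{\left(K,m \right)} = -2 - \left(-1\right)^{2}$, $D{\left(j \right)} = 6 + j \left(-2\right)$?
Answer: $147$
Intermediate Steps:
$D{\left(j \right)} = 6 - 2 j$
$q{\left(K,m \right)} = -3$ ($q{\left(K,m \right)} = -2 - 1 = -3$)
$w = -49$ ($w = \left(6 - 16\right) - 39 = -10 - 39 = -49$)
$w q{\left(8,2 \right)} = \left(-49\right) \left(-3\right) = 147$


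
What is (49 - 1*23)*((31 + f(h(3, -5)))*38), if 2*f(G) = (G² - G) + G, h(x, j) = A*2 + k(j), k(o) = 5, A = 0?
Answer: 42978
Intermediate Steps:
h(x, j) = 5 (h(x, j) = 0*2 + 5 = 0 + 5 = 5)
f(G) = G²/2 (f(G) = ((G² - G) + G)/2 = G²/2)
(49 - 1*23)*((31 + f(h(3, -5)))*38) = (49 - 1*23)*((31 + (½)*5²)*38) = (49 - 23)*((31 + (½)*25)*38) = 26*((31 + 25/2)*38) = 26*((87/2)*38) = 26*1653 = 42978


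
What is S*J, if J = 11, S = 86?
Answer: 946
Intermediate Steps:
S*J = 86*11 = 946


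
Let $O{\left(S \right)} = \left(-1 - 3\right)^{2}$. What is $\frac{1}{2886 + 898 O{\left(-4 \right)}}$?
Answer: $\frac{1}{17254} \approx 5.7958 \cdot 10^{-5}$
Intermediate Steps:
$O{\left(S \right)} = 16$ ($O{\left(S \right)} = \left(-4\right)^{2} = 16$)
$\frac{1}{2886 + 898 O{\left(-4 \right)}} = \frac{1}{2886 + 898 \cdot 16} = \frac{1}{2886 + 14368} = \frac{1}{17254}$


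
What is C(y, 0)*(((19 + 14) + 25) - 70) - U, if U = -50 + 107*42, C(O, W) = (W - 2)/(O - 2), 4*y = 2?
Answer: -4460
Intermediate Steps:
y = 1/2 (y = (1/4)*2 = 1/2 ≈ 0.50000)
C(O, W) = (-2 + W)/(-2 + O)
U = 4444 (U = -50 + 4494 = 4444)
C(y, 0)*(((19 + 14) + 25) - 70) - U = ((-2 + 0)/(-2 + 1/2))*(((19 + 14) + 25) - 70) - 1*4444 = (-2/(-3/2))*((33 + 25) - 70) - 4444 = (-2/3*(-2))*(58 - 70) - 4444 = (4/3)*(-12) - 4444 = -16 - 4444 = -4460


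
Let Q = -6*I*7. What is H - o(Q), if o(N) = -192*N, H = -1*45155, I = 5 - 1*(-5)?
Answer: -125795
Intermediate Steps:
I = 10 (I = 5 + 5 = 10)
Q = -420 (Q = -6*10*7 = -60*7 = -420)
H = -45155
H - o(Q) = -45155 - (-192)*(-420) = -45155 - 1*80640 = -45155 - 80640 = -125795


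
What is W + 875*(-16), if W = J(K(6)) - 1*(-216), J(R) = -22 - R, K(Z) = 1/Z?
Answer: -82837/6 ≈ -13806.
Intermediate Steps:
W = 1163/6 (W = (-22 - 1/6) - 1*(-216) = (-22 - 1*⅙) + 216 = (-22 - ⅙) + 216 = -133/6 + 216 = 1163/6 ≈ 193.83)
W + 875*(-16) = 1163/6 + 875*(-16) = 1163/6 - 14000 = -82837/6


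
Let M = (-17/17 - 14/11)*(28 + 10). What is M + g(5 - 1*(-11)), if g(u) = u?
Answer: -774/11 ≈ -70.364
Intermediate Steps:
M = -950/11 (M = (-17*1/17 - 14*1/11)*38 = (-1 - 14/11)*38 = -25/11*38 = -950/11 ≈ -86.364)
M + g(5 - 1*(-11)) = -950/11 + (5 - 1*(-11)) = -950/11 + (5 + 11) = -950/11 + 16 = -774/11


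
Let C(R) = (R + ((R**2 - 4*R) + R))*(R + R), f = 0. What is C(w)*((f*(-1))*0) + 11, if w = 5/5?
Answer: 11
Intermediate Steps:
w = 1 (w = 5*(1/5) = 1)
C(R) = 2*R*(R**2 - 2*R) (C(R) = (R + (R**2 - 3*R))*(2*R) = (R**2 - 2*R)*(2*R) = 2*R*(R**2 - 2*R))
C(w)*((f*(-1))*0) + 11 = (2*1**2*(-2 + 1))*((0*(-1))*0) + 11 = (2*1*(-1))*(0*0) + 11 = -2*0 + 11 = 0 + 11 = 11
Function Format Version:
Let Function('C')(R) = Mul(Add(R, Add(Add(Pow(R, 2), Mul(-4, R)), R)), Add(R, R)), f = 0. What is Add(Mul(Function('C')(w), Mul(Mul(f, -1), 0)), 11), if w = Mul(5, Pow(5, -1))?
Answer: 11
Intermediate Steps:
w = 1 (w = Mul(5, Rational(1, 5)) = 1)
Function('C')(R) = Mul(2, R, Add(Pow(R, 2), Mul(-2, R))) (Function('C')(R) = Mul(Add(R, Add(Pow(R, 2), Mul(-3, R))), Mul(2, R)) = Mul(Add(Pow(R, 2), Mul(-2, R)), Mul(2, R)) = Mul(2, R, Add(Pow(R, 2), Mul(-2, R))))
Add(Mul(Function('C')(w), Mul(Mul(f, -1), 0)), 11) = Add(Mul(Mul(2, Pow(1, 2), Add(-2, 1)), Mul(Mul(0, -1), 0)), 11) = Add(Mul(Mul(2, 1, -1), Mul(0, 0)), 11) = Add(Mul(-2, 0), 11) = Add(0, 11) = 11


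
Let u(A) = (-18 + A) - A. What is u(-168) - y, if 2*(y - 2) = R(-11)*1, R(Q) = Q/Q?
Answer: -41/2 ≈ -20.500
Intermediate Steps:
u(A) = -18
R(Q) = 1
y = 5/2 (y = 2 + (1*1)/2 = 2 + (½)*1 = 2 + ½ = 5/2 ≈ 2.5000)
u(-168) - y = -18 - 1*5/2 = -18 - 5/2 = -41/2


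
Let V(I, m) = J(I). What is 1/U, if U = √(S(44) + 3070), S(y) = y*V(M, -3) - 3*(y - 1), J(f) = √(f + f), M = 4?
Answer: (2941 + 88*√2)^(-½) ≈ 0.018061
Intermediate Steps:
J(f) = √2*√f (J(f) = √(2*f) = √2*√f)
V(I, m) = √2*√I
S(y) = 3 - 3*y + 2*y*√2 (S(y) = y*(√2*√4) - 3*(y - 1) = y*(√2*2) - 3*(-1 + y) = y*(2*√2) + (3 - 3*y) = 2*y*√2 + (3 - 3*y) = 3 - 3*y + 2*y*√2)
U = √(2941 + 88*√2) (U = √((3 - 3*44 + 2*44*√2) + 3070) = √((3 - 132 + 88*√2) + 3070) = √((-129 + 88*√2) + 3070) = √(2941 + 88*√2) ≈ 55.367)
1/U = 1/(√(2941 + 88*√2)) = (2941 + 88*√2)^(-½)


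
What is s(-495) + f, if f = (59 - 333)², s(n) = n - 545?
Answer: 74036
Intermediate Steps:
s(n) = -545 + n
f = 75076 (f = (-274)² = 75076)
s(-495) + f = (-545 - 495) + 75076 = -1040 + 75076 = 74036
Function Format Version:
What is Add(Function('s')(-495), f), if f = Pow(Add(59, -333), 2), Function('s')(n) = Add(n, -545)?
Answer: 74036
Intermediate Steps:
Function('s')(n) = Add(-545, n)
f = 75076 (f = Pow(-274, 2) = 75076)
Add(Function('s')(-495), f) = Add(Add(-545, -495), 75076) = Add(-1040, 75076) = 74036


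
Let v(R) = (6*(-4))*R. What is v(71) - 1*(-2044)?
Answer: 340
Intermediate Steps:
v(R) = -24*R
v(71) - 1*(-2044) = -24*71 - 1*(-2044) = -1704 + 2044 = 340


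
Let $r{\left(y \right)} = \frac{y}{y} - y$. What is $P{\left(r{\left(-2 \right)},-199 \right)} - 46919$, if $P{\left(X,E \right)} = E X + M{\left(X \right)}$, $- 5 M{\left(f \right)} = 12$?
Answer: $- \frac{237592}{5} \approx -47518.0$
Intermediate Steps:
$M{\left(f \right)} = - \frac{12}{5}$ ($M{\left(f \right)} = \left(- \frac{1}{5}\right) 12 = - \frac{12}{5}$)
$r{\left(y \right)} = 1 - y$
$P{\left(X,E \right)} = - \frac{12}{5} + E X$ ($P{\left(X,E \right)} = E X - \frac{12}{5} = - \frac{12}{5} + E X$)
$P{\left(r{\left(-2 \right)},-199 \right)} - 46919 = \left(- \frac{12}{5} - 199 \left(1 - -2\right)\right) - 46919 = \left(- \frac{12}{5} - 199 \left(1 + 2\right)\right) - 46919 = \left(- \frac{12}{5} - 597\right) - 46919 = - \frac{2997}{5} - 46919 = - \frac{237592}{5}$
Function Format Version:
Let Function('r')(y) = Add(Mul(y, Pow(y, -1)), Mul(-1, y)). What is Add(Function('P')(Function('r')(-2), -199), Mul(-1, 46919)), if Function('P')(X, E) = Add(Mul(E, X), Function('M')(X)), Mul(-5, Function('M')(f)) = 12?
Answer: Rational(-237592, 5) ≈ -47518.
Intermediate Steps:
Function('M')(f) = Rational(-12, 5) (Function('M')(f) = Mul(Rational(-1, 5), 12) = Rational(-12, 5))
Function('r')(y) = Add(1, Mul(-1, y))
Function('P')(X, E) = Add(Rational(-12, 5), Mul(E, X)) (Function('P')(X, E) = Add(Mul(E, X), Rational(-12, 5)) = Add(Rational(-12, 5), Mul(E, X)))
Add(Function('P')(Function('r')(-2), -199), Mul(-1, 46919)) = Add(Add(Rational(-12, 5), Mul(-199, Add(1, Mul(-1, -2)))), Mul(-1, 46919)) = Add(Add(Rational(-12, 5), Mul(-199, Add(1, 2))), -46919) = Add(Add(Rational(-12, 5), Mul(-199, 3)), -46919) = Add(Add(Rational(-12, 5), -597), -46919) = Add(Rational(-2997, 5), -46919) = Rational(-237592, 5)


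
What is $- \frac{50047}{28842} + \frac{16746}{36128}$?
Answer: $- \frac{331277471}{260500944} \approx -1.2717$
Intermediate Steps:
$- \frac{50047}{28842} + \frac{16746}{36128} = \left(-50047\right) \frac{1}{28842} + 16746 \cdot \frac{1}{36128} = - \frac{50047}{28842} + \frac{8373}{18064} = - \frac{331277471}{260500944}$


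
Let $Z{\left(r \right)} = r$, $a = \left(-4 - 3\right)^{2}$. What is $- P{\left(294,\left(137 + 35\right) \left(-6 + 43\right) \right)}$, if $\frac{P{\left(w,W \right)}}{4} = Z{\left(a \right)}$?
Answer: $-196$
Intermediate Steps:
$a = 49$ ($a = \left(-7\right)^{2} = 49$)
$P{\left(w,W \right)} = 196$ ($P{\left(w,W \right)} = 4 \cdot 49 = 196$)
$- P{\left(294,\left(137 + 35\right) \left(-6 + 43\right) \right)} = \left(-1\right) 196 = -196$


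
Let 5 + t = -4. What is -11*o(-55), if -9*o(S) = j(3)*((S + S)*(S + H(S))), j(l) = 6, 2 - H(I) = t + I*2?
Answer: -53240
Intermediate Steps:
t = -9 (t = -5 - 4 = -9)
H(I) = 11 - 2*I (H(I) = 2 - (-9 + I*2) = 2 - (-9 + 2*I) = 2 + (9 - 2*I) = 11 - 2*I)
o(S) = -4*S*(11 - S)/3 (o(S) = -2*(S + S)*(S + (11 - 2*S))/3 = -2*(2*S)*(11 - S)/3 = -2*2*S*(11 - S)/3 = -4*S*(11 - S)/3)
-11*o(-55) = -44*(-55)*(-11 - 55)/3 = -44*(-55)*(-66)/3 = -11*4840 = -53240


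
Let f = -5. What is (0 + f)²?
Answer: 25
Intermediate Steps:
(0 + f)² = (0 - 5)² = (-5)² = 25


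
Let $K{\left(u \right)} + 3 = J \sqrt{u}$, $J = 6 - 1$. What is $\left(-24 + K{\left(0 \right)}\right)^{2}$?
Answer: $729$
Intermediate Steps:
$J = 5$ ($J = 6 - 1 = 5$)
$K{\left(u \right)} = -3 + 5 \sqrt{u}$
$\left(-24 + K{\left(0 \right)}\right)^{2} = \left(-24 - \left(3 - 5 \sqrt{0}\right)\right)^{2} = \left(-24 + \left(-3 + 5 \cdot 0\right)\right)^{2} = \left(-24 + \left(-3 + 0\right)\right)^{2} = \left(-24 - 3\right)^{2} = \left(-27\right)^{2} = 729$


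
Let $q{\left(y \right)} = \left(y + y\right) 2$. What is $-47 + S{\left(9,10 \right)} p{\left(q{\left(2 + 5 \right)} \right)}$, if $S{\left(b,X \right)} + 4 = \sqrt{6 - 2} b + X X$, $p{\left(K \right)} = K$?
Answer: $3145$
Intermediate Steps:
$q{\left(y \right)} = 4 y$ ($q{\left(y \right)} = 2 y 2 = 4 y$)
$S{\left(b,X \right)} = -4 + X^{2} + 2 b$ ($S{\left(b,X \right)} = -4 + \left(\sqrt{6 - 2} b + X X\right) = -4 + \left(\sqrt{4} b + X^{2}\right) = -4 + \left(2 b + X^{2}\right) = -4 + \left(X^{2} + 2 b\right) = -4 + X^{2} + 2 b$)
$-47 + S{\left(9,10 \right)} p{\left(q{\left(2 + 5 \right)} \right)} = -47 + \left(-4 + 10^{2} + 2 \cdot 9\right) 4 \left(2 + 5\right) = -47 + \left(-4 + 100 + 18\right) 4 \cdot 7 = -47 + 114 \cdot 28 = -47 + 3192 = 3145$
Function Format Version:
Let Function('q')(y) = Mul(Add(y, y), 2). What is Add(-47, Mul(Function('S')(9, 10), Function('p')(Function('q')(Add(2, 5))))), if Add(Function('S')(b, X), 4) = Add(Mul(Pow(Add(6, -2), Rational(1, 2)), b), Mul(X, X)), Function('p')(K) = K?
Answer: 3145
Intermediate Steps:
Function('q')(y) = Mul(4, y) (Function('q')(y) = Mul(Mul(2, y), 2) = Mul(4, y))
Function('S')(b, X) = Add(-4, Pow(X, 2), Mul(2, b)) (Function('S')(b, X) = Add(-4, Add(Mul(Pow(Add(6, -2), Rational(1, 2)), b), Mul(X, X))) = Add(-4, Add(Mul(Pow(4, Rational(1, 2)), b), Pow(X, 2))) = Add(-4, Add(Mul(2, b), Pow(X, 2))) = Add(-4, Add(Pow(X, 2), Mul(2, b))) = Add(-4, Pow(X, 2), Mul(2, b)))
Add(-47, Mul(Function('S')(9, 10), Function('p')(Function('q')(Add(2, 5))))) = Add(-47, Mul(Add(-4, Pow(10, 2), Mul(2, 9)), Mul(4, Add(2, 5)))) = Add(-47, Mul(Add(-4, 100, 18), Mul(4, 7))) = Add(-47, Mul(114, 28)) = Add(-47, 3192) = 3145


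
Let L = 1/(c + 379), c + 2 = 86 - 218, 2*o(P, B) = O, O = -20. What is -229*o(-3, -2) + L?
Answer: 561051/245 ≈ 2290.0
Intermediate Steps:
o(P, B) = -10 (o(P, B) = (½)*(-20) = -10)
c = -134 (c = -2 + (86 - 218) = -2 - 132 = -134)
L = 1/245 (L = 1/(-134 + 379) = 1/245 ≈ 0.0040816)
-229*o(-3, -2) + L = -229*(-10) + 1/245 = 2290 + 1/245 = 561051/245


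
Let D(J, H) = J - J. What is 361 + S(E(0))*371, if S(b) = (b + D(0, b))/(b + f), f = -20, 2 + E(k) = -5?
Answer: 12344/27 ≈ 457.19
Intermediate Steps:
D(J, H) = 0
E(k) = -7 (E(k) = -2 - 5 = -7)
S(b) = b/(-20 + b) (S(b) = (b + 0)/(b - 20) = b/(-20 + b))
361 + S(E(0))*371 = 361 - 7/(-20 - 7)*371 = 361 - 7/(-27)*371 = 361 - 7*(-1/27)*371 = 361 + (7/27)*371 = 361 + 2597/27 = 12344/27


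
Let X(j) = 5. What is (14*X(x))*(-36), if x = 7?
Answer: -2520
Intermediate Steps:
(14*X(x))*(-36) = (14*5)*(-36) = 70*(-36) = -2520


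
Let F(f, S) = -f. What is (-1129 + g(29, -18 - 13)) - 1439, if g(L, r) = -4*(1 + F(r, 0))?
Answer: -2696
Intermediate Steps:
g(L, r) = -4 + 4*r (g(L, r) = -4*(1 - r) = -4 + 4*r)
(-1129 + g(29, -18 - 13)) - 1439 = (-1129 + (-4 + 4*(-18 - 13))) - 1439 = (-1129 + (-4 + 4*(-31))) - 1439 = (-1129 + (-4 - 124)) - 1439 = (-1129 - 128) - 1439 = -1257 - 1439 = -2696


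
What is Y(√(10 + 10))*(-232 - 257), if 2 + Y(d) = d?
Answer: 978 - 978*√5 ≈ -1208.9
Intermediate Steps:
Y(d) = -2 + d
Y(√(10 + 10))*(-232 - 257) = (-2 + √(10 + 10))*(-232 - 257) = (-2 + √20)*(-489) = (-2 + 2*√5)*(-489) = 978 - 978*√5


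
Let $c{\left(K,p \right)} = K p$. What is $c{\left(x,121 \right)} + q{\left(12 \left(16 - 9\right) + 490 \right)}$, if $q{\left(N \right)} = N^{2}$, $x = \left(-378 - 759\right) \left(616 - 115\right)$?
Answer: $-68596601$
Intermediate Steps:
$x = -569637$ ($x = \left(-1137\right) 501 = -569637$)
$c{\left(x,121 \right)} + q{\left(12 \left(16 - 9\right) + 490 \right)} = \left(-569637\right) 121 + \left(12 \left(16 - 9\right) + 490\right)^{2} = -68926077 + \left(12 \cdot 7 + 490\right)^{2} = -68926077 + \left(84 + 490\right)^{2} = -68926077 + 574^{2} = -68926077 + 329476 = -68596601$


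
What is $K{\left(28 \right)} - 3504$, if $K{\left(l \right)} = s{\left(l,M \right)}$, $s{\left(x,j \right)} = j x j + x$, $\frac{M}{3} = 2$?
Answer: $-2468$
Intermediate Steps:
$M = 6$ ($M = 3 \cdot 2 = 6$)
$s{\left(x,j \right)} = x + x j^{2}$ ($s{\left(x,j \right)} = x j^{2} + x = x + x j^{2}$)
$K{\left(l \right)} = 37 l$ ($K{\left(l \right)} = l \left(1 + 6^{2}\right) = l \left(1 + 36\right) = l 37 = 37 l$)
$K{\left(28 \right)} - 3504 = 37 \cdot 28 - 3504 = 1036 - 3504 = -2468$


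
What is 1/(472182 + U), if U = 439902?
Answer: 1/912084 ≈ 1.0964e-6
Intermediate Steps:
1/(472182 + U) = 1/(472182 + 439902) = 1/912084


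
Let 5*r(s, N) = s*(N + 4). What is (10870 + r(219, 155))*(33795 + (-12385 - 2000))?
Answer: 346161822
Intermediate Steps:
r(s, N) = s*(4 + N)/5 (r(s, N) = (s*(N + 4))/5 = (s*(4 + N))/5 = s*(4 + N)/5)
(10870 + r(219, 155))*(33795 + (-12385 - 2000)) = (10870 + (1/5)*219*(4 + 155))*(33795 + (-12385 - 2000)) = (10870 + (1/5)*219*159)*(33795 - 14385) = (10870 + 34821/5)*19410 = (89171/5)*19410 = 346161822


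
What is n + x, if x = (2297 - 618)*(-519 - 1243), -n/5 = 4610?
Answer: -2981448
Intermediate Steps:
n = -23050 (n = -5*4610 = -23050)
x = -2958398 (x = 1679*(-1762) = -2958398)
n + x = -23050 - 2958398 = -2981448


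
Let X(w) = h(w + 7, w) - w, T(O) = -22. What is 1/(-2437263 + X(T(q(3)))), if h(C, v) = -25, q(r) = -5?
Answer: -1/2437266 ≈ -4.1030e-7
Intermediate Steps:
X(w) = -25 - w
1/(-2437263 + X(T(q(3)))) = 1/(-2437263 + (-25 - 1*(-22))) = 1/(-2437263 + (-25 + 22)) = 1/(-2437263 - 3) = 1/(-2437266) = -1/2437266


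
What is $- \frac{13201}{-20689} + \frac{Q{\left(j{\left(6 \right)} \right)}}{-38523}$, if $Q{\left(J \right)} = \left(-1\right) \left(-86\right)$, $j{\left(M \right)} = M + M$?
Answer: $\frac{506762869}{797002347} \approx 0.63584$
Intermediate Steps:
$j{\left(M \right)} = 2 M$
$Q{\left(J \right)} = 86$
$- \frac{13201}{-20689} + \frac{Q{\left(j{\left(6 \right)} \right)}}{-38523} = - \frac{13201}{-20689} + \frac{86}{-38523} = \left(-13201\right) \left(- \frac{1}{20689}\right) + 86 \left(- \frac{1}{38523}\right) = \frac{13201}{20689} - \frac{86}{38523} = \frac{506762869}{797002347}$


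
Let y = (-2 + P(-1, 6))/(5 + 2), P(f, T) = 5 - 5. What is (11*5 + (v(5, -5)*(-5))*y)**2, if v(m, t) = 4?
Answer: 180625/49 ≈ 3686.2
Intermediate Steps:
P(f, T) = 0
y = -2/7 (y = (-2 + 0)/(5 + 2) = -2/7 ≈ -0.28571)
(11*5 + (v(5, -5)*(-5))*y)**2 = (11*5 + (4*(-5))*(-2/7))**2 = (55 - 20*(-2/7))**2 = (55 + 40/7)**2 = (425/7)**2 = 180625/49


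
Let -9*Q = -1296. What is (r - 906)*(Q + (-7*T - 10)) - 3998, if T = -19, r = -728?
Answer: -440276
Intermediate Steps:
Q = 144 (Q = -⅑*(-1296) = 144)
(r - 906)*(Q + (-7*T - 10)) - 3998 = (-728 - 906)*(144 + (-7*(-19) - 10)) - 3998 = -1634*(144 + (133 - 10)) - 3998 = -1634*(144 + 123) - 3998 = -1634*267 - 3998 = -436278 - 3998 = -440276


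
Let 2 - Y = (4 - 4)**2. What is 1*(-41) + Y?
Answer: -39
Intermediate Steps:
Y = 2 (Y = 2 - (4 - 4)**2 = 2 - 1*0**2 = 2 - 1*0 = 2 + 0 = 2)
1*(-41) + Y = 1*(-41) + 2 = -41 + 2 = -39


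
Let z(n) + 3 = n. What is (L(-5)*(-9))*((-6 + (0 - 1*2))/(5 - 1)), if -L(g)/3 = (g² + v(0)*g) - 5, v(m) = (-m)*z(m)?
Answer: -1080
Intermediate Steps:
z(n) = -3 + n
v(m) = -m*(-3 + m) (v(m) = (-m)*(-3 + m) = -m*(-3 + m))
L(g) = 15 - 3*g² (L(g) = -3*((g² + (0*(3 - 1*0))*g) - 5) = -3*((g² + (0*(3 + 0))*g) - 5) = -3*((g² + (0*3)*g) - 5) = -3*((g² + 0*g) - 5) = -3*((g² + 0) - 5) = -3*(g² - 5) = -3*(-5 + g²) = 15 - 3*g²)
(L(-5)*(-9))*((-6 + (0 - 1*2))/(5 - 1)) = ((15 - 3*(-5)²)*(-9))*((-6 + (0 - 1*2))/(5 - 1)) = ((15 - 3*25)*(-9))*((-6 + (0 - 2))/4) = ((15 - 75)*(-9))*((-6 - 2)*(¼)) = (-60*(-9))*(-8*¼) = 540*(-2) = -1080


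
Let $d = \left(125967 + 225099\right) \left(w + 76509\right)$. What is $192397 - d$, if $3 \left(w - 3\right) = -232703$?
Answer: $370801071$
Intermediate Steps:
$w = - \frac{232694}{3}$ ($w = 3 + \frac{1}{3} \left(-232703\right) = 3 - \frac{232703}{3} = - \frac{232694}{3} \approx -77565.0$)
$d = -370608674$ ($d = \left(125967 + 225099\right) \left(- \frac{232694}{3} + 76509\right) = 351066 \left(- \frac{3167}{3}\right) = -370608674$)
$192397 - d = 192397 - -370608674 = 192397 + 370608674 = 370801071$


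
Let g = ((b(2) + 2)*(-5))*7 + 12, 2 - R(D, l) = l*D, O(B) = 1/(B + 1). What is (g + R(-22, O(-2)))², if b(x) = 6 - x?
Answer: 47524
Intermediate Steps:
O(B) = 1/(1 + B)
R(D, l) = 2 - D*l (R(D, l) = 2 - l*D = 2 - D*l)
g = -198 (g = (((6 - 1*2) + 2)*(-5))*7 + 12 = (((6 - 2) + 2)*(-5))*7 + 12 = ((4 + 2)*(-5))*7 + 12 = (6*(-5))*7 + 12 = -30*7 + 12 = -210 + 12 = -198)
(g + R(-22, O(-2)))² = (-198 + (2 - 1*(-22)/(1 - 2)))² = (-198 + (2 - 1*(-22)/(-1)))² = (-198 + (2 - 1*(-22)*(-1)))² = (-198 + (2 - 22))² = (-198 - 20)² = (-218)² = 47524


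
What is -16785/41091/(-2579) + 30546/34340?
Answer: 539608116849/606522746710 ≈ 0.88968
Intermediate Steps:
-16785/41091/(-2579) + 30546/34340 = -16785*1/41091*(-1/2579) + 30546*(1/34340) = -5595/13697*(-1/2579) + 15273/17170 = 5595/35324563 + 15273/17170 = 539608116849/606522746710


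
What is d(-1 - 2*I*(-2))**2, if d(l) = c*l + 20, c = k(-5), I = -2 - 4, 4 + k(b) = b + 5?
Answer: 14400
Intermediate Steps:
k(b) = 1 + b (k(b) = -4 + (b + 5) = -4 + (5 + b) = 1 + b)
I = -6
c = -4 (c = 1 - 5 = -4)
d(l) = 20 - 4*l (d(l) = -4*l + 20 = 20 - 4*l)
d(-1 - 2*I*(-2))**2 = (20 - 4*(-1 - 2*(-6)*(-2)))**2 = (20 - 4*(-1 + 12*(-2)))**2 = (20 - 4*(-1 - 24))**2 = (20 - 4*(-25))**2 = (20 + 100)**2 = 120**2 = 14400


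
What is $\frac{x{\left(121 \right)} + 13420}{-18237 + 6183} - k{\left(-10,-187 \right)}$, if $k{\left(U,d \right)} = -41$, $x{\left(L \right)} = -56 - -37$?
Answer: $\frac{160271}{4018} \approx 39.888$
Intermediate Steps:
$x{\left(L \right)} = -19$ ($x{\left(L \right)} = -56 + 37 = -19$)
$\frac{x{\left(121 \right)} + 13420}{-18237 + 6183} - k{\left(-10,-187 \right)} = \frac{-19 + 13420}{-18237 + 6183} - -41 = \frac{13401}{-12054} + 41 = 13401 \left(- \frac{1}{12054}\right) + 41 = - \frac{4467}{4018} + 41 = \frac{160271}{4018}$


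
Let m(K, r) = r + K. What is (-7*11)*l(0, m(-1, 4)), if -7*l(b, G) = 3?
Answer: 33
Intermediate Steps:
m(K, r) = K + r
l(b, G) = -3/7 (l(b, G) = -⅐*3 = -3/7)
(-7*11)*l(0, m(-1, 4)) = -7*11*(-3/7) = -77*(-3/7) = 33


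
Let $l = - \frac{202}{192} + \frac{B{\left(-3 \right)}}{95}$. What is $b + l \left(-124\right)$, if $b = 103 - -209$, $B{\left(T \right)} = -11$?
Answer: $\frac{1041541}{2280} \approx 456.82$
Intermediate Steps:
$b = 312$ ($b = 103 + 209 = 312$)
$l = - \frac{10651}{9120}$ ($l = - \frac{202}{192} - \frac{11}{95} = \left(-202\right) \frac{1}{192} - \frac{11}{95} = - \frac{101}{96} - \frac{11}{95} = - \frac{10651}{9120} \approx -1.1679$)
$b + l \left(-124\right) = 312 - - \frac{330181}{2280} = 312 + \frac{330181}{2280} = \frac{1041541}{2280}$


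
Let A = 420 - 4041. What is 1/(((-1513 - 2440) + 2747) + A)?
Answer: -1/4827 ≈ -0.00020717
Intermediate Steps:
A = -3621
1/(((-1513 - 2440) + 2747) + A) = 1/(((-1513 - 2440) + 2747) - 3621) = 1/((-3953 + 2747) - 3621) = 1/(-1206 - 3621) = 1/(-4827) = -1/4827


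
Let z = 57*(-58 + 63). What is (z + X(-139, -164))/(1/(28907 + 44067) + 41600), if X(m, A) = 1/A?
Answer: 1705365893/248928908882 ≈ 0.0068508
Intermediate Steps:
z = 285 (z = 57*5 = 285)
(z + X(-139, -164))/(1/(28907 + 44067) + 41600) = (285 + 1/(-164))/(1/(28907 + 44067) + 41600) = (285 - 1/164)/(1/72974 + 41600) = 46739/(164*(1/72974 + 41600)) = 46739/(164*(3035718401/72974)) = (46739/164)*(72974/3035718401) = 1705365893/248928908882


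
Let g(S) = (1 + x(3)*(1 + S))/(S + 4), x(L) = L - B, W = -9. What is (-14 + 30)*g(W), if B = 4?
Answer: -144/5 ≈ -28.800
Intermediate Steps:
x(L) = -4 + L (x(L) = L - 1*4 = L - 4 = -4 + L)
g(S) = -S/(4 + S) (g(S) = (1 + (-4 + 3)*(1 + S))/(S + 4) = (1 - (1 + S))/(4 + S) = (1 + (-1 - S))/(4 + S) = (-S)/(4 + S) = -S/(4 + S))
(-14 + 30)*g(W) = (-14 + 30)*(-1*(-9)/(4 - 9)) = 16*(-1*(-9)/(-5)) = 16*(-1*(-9)*(-1/5)) = 16*(-9/5) = -144/5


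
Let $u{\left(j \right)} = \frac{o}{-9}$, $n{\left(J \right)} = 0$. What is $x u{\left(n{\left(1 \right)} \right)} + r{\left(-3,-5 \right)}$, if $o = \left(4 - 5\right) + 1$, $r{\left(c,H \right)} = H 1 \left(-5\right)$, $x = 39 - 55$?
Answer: $25$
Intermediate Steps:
$x = -16$
$r{\left(c,H \right)} = - 5 H$ ($r{\left(c,H \right)} = H \left(-5\right) = - 5 H$)
$o = 0$ ($o = -1 + 1 = 0$)
$u{\left(j \right)} = 0$ ($u{\left(j \right)} = \frac{0}{-9} = 0 \left(- \frac{1}{9}\right) = 0$)
$x u{\left(n{\left(1 \right)} \right)} + r{\left(-3,-5 \right)} = \left(-16\right) 0 - -25 = 0 + 25 = 25$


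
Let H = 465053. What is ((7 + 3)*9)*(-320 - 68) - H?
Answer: -499973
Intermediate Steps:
((7 + 3)*9)*(-320 - 68) - H = ((7 + 3)*9)*(-320 - 68) - 1*465053 = (10*9)*(-388) - 465053 = 90*(-388) - 465053 = -34920 - 465053 = -499973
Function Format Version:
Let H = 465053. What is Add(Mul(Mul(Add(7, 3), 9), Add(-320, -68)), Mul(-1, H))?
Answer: -499973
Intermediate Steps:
Add(Mul(Mul(Add(7, 3), 9), Add(-320, -68)), Mul(-1, H)) = Add(Mul(Mul(Add(7, 3), 9), Add(-320, -68)), Mul(-1, 465053)) = Add(Mul(Mul(10, 9), -388), -465053) = Add(Mul(90, -388), -465053) = Add(-34920, -465053) = -499973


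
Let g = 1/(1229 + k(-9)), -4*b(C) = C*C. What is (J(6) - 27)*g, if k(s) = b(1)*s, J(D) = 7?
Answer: -16/985 ≈ -0.016244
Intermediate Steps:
b(C) = -C**2/4 (b(C) = -C*C/4 = -C**2/4)
k(s) = -s/4 (k(s) = (-1/4*1**2)*s = (-1/4*1)*s = -s/4)
g = 4/4925 (g = 1/(1229 - 1/4*(-9)) = 1/(1229 + 9/4) = 1/(4925/4) = 4/4925 ≈ 0.00081218)
(J(6) - 27)*g = (7 - 27)*(4/4925) = -20*4/4925 = -16/985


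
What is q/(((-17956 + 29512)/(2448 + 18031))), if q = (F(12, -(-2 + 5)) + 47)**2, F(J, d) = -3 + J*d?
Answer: 327664/2889 ≈ 113.42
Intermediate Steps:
q = 64 (q = ((-3 + 12*(-(-2 + 5))) + 47)**2 = ((-3 + 12*(-1*3)) + 47)**2 = ((-3 + 12*(-3)) + 47)**2 = ((-3 - 36) + 47)**2 = (-39 + 47)**2 = 8**2 = 64)
q/(((-17956 + 29512)/(2448 + 18031))) = 64/(((-17956 + 29512)/(2448 + 18031))) = 64/((11556/20479)) = 64/((11556*(1/20479))) = 64/(11556/20479) = 64*(20479/11556) = 327664/2889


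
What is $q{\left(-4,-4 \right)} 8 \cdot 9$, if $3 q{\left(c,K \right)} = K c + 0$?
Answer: $384$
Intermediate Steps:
$q{\left(c,K \right)} = \frac{K c}{3}$ ($q{\left(c,K \right)} = \frac{K c + 0}{3} = \frac{K c}{3}$)
$q{\left(-4,-4 \right)} 8 \cdot 9 = \frac{1}{3} \left(-4\right) \left(-4\right) 8 \cdot 9 = \frac{16}{3} \cdot 8 \cdot 9 = \frac{128}{3} \cdot 9 = 384$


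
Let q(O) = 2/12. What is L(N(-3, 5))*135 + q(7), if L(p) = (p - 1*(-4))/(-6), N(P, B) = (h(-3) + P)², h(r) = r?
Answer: -5399/6 ≈ -899.83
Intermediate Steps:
N(P, B) = (-3 + P)²
q(O) = ⅙ (q(O) = 2*(1/12) = ⅙)
L(p) = -⅔ - p/6 (L(p) = (p + 4)*(-⅙) = (4 + p)*(-⅙) = -⅔ - p/6)
L(N(-3, 5))*135 + q(7) = (-⅔ - (-3 - 3)²/6)*135 + ⅙ = (-⅔ - ⅙*(-6)²)*135 + ⅙ = (-⅔ - ⅙*36)*135 + ⅙ = (-⅔ - 6)*135 + ⅙ = -20/3*135 + ⅙ = -900 + ⅙ = -5399/6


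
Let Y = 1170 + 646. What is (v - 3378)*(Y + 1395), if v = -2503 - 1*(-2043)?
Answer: -12323818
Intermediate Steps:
v = -460 (v = -2503 + 2043 = -460)
Y = 1816
(v - 3378)*(Y + 1395) = (-460 - 3378)*(1816 + 1395) = -3838*3211 = -12323818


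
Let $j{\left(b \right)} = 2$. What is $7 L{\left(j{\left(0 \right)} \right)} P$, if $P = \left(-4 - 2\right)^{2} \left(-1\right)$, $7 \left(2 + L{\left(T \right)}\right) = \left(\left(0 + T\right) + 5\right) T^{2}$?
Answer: $-504$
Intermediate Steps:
$L{\left(T \right)} = -2 + \frac{T^{2} \left(5 + T\right)}{7}$ ($L{\left(T \right)} = -2 + \frac{\left(\left(0 + T\right) + 5\right) T^{2}}{7} = -2 + \frac{\left(T + 5\right) T^{2}}{7} = -2 + \frac{\left(5 + T\right) T^{2}}{7} = -2 + \frac{T^{2} \left(5 + T\right)}{7}$)
$P = -36$ ($P = \left(-6\right)^{2} \left(-1\right) = 36 \left(-1\right) = -36$)
$7 L{\left(j{\left(0 \right)} \right)} P = 7 \left(-2 + \frac{2^{3}}{7} + \frac{5 \cdot 2^{2}}{7}\right) \left(-36\right) = 7 \left(-2 + \frac{1}{7} \cdot 8 + \frac{5}{7} \cdot 4\right) \left(-36\right) = 7 \left(-2 + \frac{8}{7} + \frac{20}{7}\right) \left(-36\right) = 7 \cdot 2 \left(-36\right) = 14 \left(-36\right) = -504$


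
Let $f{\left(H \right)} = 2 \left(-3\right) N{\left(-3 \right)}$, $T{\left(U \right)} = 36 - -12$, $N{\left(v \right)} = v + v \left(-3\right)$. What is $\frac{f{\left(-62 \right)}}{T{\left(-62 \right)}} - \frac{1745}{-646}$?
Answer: $\frac{2521}{1292} \approx 1.9512$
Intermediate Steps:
$N{\left(v \right)} = - 2 v$ ($N{\left(v \right)} = v - 3 v = - 2 v$)
$T{\left(U \right)} = 48$ ($T{\left(U \right)} = 36 + 12 = 48$)
$f{\left(H \right)} = -36$ ($f{\left(H \right)} = 2 \left(-3\right) \left(\left(-2\right) \left(-3\right)\right) = \left(-6\right) 6 = -36$)
$\frac{f{\left(-62 \right)}}{T{\left(-62 \right)}} - \frac{1745}{-646} = - \frac{36}{48} - \frac{1745}{-646} = \left(-36\right) \frac{1}{48} - - \frac{1745}{646} = - \frac{3}{4} + \frac{1745}{646} = \frac{2521}{1292}$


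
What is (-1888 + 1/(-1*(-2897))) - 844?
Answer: -7914603/2897 ≈ -2732.0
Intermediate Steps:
(-1888 + 1/(-1*(-2897))) - 844 = (-1888 + 1/2897) - 844 = -5469535/2897 - 844 = -7914603/2897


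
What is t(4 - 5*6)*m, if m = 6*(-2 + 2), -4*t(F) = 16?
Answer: 0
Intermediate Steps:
t(F) = -4 (t(F) = -¼*16 = -4)
m = 0 (m = 6*0 = 0)
t(4 - 5*6)*m = -4*0 = 0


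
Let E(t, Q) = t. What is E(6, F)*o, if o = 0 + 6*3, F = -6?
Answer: 108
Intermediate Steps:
o = 18 (o = 0 + 18 = 18)
E(6, F)*o = 6*18 = 108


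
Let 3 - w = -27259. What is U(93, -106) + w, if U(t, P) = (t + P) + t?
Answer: 27342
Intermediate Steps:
w = 27262 (w = 3 - 1*(-27259) = 3 + 27259 = 27262)
U(t, P) = P + 2*t (U(t, P) = (P + t) + t = P + 2*t)
U(93, -106) + w = (-106 + 2*93) + 27262 = (-106 + 186) + 27262 = 80 + 27262 = 27342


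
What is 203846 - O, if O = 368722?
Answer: -164876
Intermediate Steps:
203846 - O = 203846 - 1*368722 = 203846 - 368722 = -164876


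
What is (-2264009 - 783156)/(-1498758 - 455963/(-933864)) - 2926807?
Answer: -4096460674520832283/1399635684949 ≈ -2.9268e+6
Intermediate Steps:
(-2264009 - 783156)/(-1498758 - 455963/(-933864)) - 2926807 = -3047165/(-1498758 - 455963*(-1/933864)) - 2926807 = -3047165/(-1498758 + 455963/933864) - 2926807 = -3047165/(-1399635684949/933864) - 2926807 = -3047165*(-933864/1399635684949) - 2926807 = 2845637695560/1399635684949 - 2926807 = -4096460674520832283/1399635684949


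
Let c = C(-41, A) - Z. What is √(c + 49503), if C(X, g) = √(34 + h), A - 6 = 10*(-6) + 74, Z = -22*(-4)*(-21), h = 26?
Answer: √(51351 + 2*√15) ≈ 226.62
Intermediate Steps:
Z = -1848 (Z = 88*(-21) = -1848)
A = 20 (A = 6 + (10*(-6) + 74) = 6 + (-60 + 74) = 6 + 14 = 20)
C(X, g) = 2*√15 (C(X, g) = √(34 + 26) = √60 = 2*√15)
c = 1848 + 2*√15 (c = 2*√15 - 1*(-1848) = 2*√15 + 1848 = 1848 + 2*√15 ≈ 1855.7)
√(c + 49503) = √((1848 + 2*√15) + 49503) = √(51351 + 2*√15)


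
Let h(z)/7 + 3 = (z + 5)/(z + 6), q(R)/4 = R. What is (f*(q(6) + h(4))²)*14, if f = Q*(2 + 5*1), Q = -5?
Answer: -423801/10 ≈ -42380.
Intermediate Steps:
q(R) = 4*R
f = -35 (f = -5*(2 + 5*1) = -5*(2 + 5) = -5*7 = -35)
h(z) = -21 + 7*(5 + z)/(6 + z) (h(z) = -21 + 7*((z + 5)/(z + 6)) = -21 + 7*((5 + z)/(6 + z)) = -21 + 7*(5 + z)/(6 + z))
(f*(q(6) + h(4))²)*14 = -35*(4*6 + 7*(-13 - 2*4)/(6 + 4))²*14 = -35*(24 + 7*(-13 - 8)/10)²*14 = -35*(24 + 7*(⅒)*(-21))²*14 = -35*(24 - 147/10)²*14 = -35*(93/10)²*14 = -35*8649/100*14 = -60543/20*14 = -423801/10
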